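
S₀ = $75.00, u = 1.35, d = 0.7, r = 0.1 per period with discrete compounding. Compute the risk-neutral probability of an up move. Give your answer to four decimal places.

Risk-neutral probability p = (1 + 0.1 − 0.7)/(1.35 − 0.7) = 0.4000/0.6500 = 0.6154

p = 0.6154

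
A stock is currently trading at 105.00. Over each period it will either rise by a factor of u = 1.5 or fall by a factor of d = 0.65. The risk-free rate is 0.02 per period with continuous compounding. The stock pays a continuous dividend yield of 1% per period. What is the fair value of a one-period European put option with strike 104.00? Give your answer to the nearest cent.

Per-period risk-free factor R = e^0.02 = 1.0202; dividend-adjusted growth = e^(0.02−0.01) = 1.0101.
Risk-neutral probability p = (1.0101 − 0.65)/(1.5 − 0.65) = 0.3601/0.8500 = 0.4236
Terminal stock prices: S_u = 157.5, S_d = 68.25
Terminal payoffs (K − S): max(-53.5, 0) = 0, max(35.75, 0) = 35.75
Node 0 (S = 105): V_0 = e^(−0.02)·[0.4236·0.0000 + 0.5764·35.7500] = 20.1987

20.20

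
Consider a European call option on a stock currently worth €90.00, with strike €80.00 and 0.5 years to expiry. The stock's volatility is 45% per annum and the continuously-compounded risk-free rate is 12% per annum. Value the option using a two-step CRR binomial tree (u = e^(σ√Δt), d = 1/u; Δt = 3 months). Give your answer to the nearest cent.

CRR parameters: u = e^(σ√Δt) = e^(0.45·√0.25) = 1.2523, d = 1/u = 0.7985
Per-period rate: rΔt = 0.12·0.25 = 0.03, so R = e^0.03 = 1.0305
Risk-neutral probability p = (e^0.03 − 0.7985)/(1.2523 − 0.7985) = 0.2319/0.4538 = 0.5111
Terminal stock prices: S_uu = 141.1, S_ud = 90, S_dd = 57.39
Terminal payoffs (S − K): max(61.15, 0) = 61.15, max(10, 0) = 10, max(-22.61, 0) = 0
Node u (S = 112.7): V_u = e^(−0.03)·[0.5111·61.1481 + 0.4889·10.0000] = 35.0734
Node d (S = 71.87): V_d = e^(−0.03)·[0.5111·10.0000 + 0.4889·0.0000] = 4.9599
Node 0 (S = 90): V_0 = e^(−0.03)·[0.5111·35.0734 + 0.4889·4.9599] = 19.7493

€19.75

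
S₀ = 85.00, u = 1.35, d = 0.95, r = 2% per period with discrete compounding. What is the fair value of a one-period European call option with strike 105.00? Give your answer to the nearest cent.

1.67

Risk-neutral probability p = (1 + 0.02 − 0.95)/(1.35 − 0.95) = 0.0700/0.4000 = 0.1750
Terminal stock prices: S_u = 114.8, S_d = 80.75
Terminal payoffs (S − K): max(9.75, 0) = 9.75, max(-24.25, 0) = 0
Node 0 (S = 85): V_0 = 1/1.02·[0.1750·9.7500 + 0.8250·0.0000] = 1.6728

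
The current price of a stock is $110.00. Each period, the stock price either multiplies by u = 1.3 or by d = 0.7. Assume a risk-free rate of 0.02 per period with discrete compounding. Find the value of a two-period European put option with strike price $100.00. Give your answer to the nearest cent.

$9.65

Risk-neutral probability p = (1 + 0.02 − 0.7)/(1.3 − 0.7) = 0.3200/0.6000 = 0.5333
Terminal stock prices: S_uu = 185.9, S_ud = 100.1, S_dd = 53.9
Terminal payoffs (K − S): max(-85.9, 0) = 0, max(-0.1, 0) = 0, max(46.1, 0) = 46.1
Node u (S = 143): V_u = 1/1.02·[0.5333·0.0000 + 0.4667·0.0000] = 0.0000
Node d (S = 77): V_d = 1/1.02·[0.5333·0.0000 + 0.4667·46.1000] = 21.0915
Node 0 (S = 110): V_0 = 1/1.02·[0.5333·0.0000 + 0.4667·21.0915] = 9.6497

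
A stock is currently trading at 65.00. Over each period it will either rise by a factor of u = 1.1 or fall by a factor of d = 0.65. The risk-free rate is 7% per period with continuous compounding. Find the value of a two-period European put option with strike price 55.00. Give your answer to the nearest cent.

0.94

Risk-neutral probability p = (e^0.07 − 0.65)/(1.1 − 0.65) = 0.4225/0.4500 = 0.9389
Terminal stock prices: S_uu = 78.65, S_ud = 46.48, S_dd = 27.46
Terminal payoffs (K − S): max(-23.65, 0) = 0, max(8.525, 0) = 8.525, max(27.54, 0) = 27.54
Node u (S = 71.5): V_u = e^(−0.07)·[0.9389·0.0000 + 0.0611·8.5250] = 0.4856
Node d (S = 42.25): V_d = e^(−0.07)·[0.9389·8.5250 + 0.0611·27.5375] = 9.0317
Node 0 (S = 65): V_0 = e^(−0.07)·[0.9389·0.4856 + 0.0611·9.0317] = 0.9396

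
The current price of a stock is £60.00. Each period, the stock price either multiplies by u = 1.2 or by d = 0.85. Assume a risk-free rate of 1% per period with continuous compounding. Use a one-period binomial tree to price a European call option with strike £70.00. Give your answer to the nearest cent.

£0.91

Risk-neutral probability p = (e^0.01 − 0.85)/(1.2 − 0.85) = 0.1601/0.3500 = 0.4573
Terminal stock prices: S_u = 72, S_d = 51
Terminal payoffs (S − K): max(2, 0) = 2, max(-19, 0) = 0
Node 0 (S = 60): V_0 = e^(−0.01)·[0.4573·2.0000 + 0.5427·0.0000] = 0.9055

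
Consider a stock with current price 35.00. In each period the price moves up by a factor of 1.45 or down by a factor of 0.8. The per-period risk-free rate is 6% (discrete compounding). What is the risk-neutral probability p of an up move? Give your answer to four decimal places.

p = 0.4000

Risk-neutral probability p = (1 + 0.06 − 0.8)/(1.45 − 0.8) = 0.2600/0.6500 = 0.4000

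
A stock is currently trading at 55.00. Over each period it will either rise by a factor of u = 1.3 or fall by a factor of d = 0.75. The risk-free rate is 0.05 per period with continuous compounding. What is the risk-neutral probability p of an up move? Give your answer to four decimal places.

p = 0.5478

Risk-neutral probability p = (e^0.05 − 0.75)/(1.3 − 0.75) = 0.3013/0.5500 = 0.5478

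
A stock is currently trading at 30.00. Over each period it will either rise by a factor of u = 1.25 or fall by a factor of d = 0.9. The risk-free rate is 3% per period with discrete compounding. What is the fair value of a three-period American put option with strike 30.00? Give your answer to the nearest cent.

2.12

Risk-neutral probability p = (1 + 0.03 − 0.9)/(1.25 − 0.9) = 0.1300/0.3500 = 0.3714
Terminal stock prices: S_uuu = 58.59, S_uud = 42.19, S_udd = 30.38, S_ddd = 21.87
Terminal payoffs (K − S): max(-28.59, 0) = 0, max(-12.19, 0) = 0, max(-0.375, 0) = 0, max(8.13, 0) = 8.13
Node uu (S = 46.88): continuation = 1/1.03·[0.3714·0.0000 + 0.6286·0.0000] = 0.0000; exercise value = 0.0000 ≤ continuation, so V_uu = 0.0000
Node ud (S = 33.75): continuation = 1/1.03·[0.3714·0.0000 + 0.6286·0.0000] = 0.0000; exercise value = 0.0000 ≤ continuation, so V_ud = 0.0000
Node dd (S = 24.3): continuation = 1/1.03·[0.3714·0.0000 + 0.6286·8.1300] = 4.9614; exercise value = 5.7000 > continuation, so V_dd = 5.7000 (exercise)
Node u (S = 37.5): continuation = 1/1.03·[0.3714·0.0000 + 0.6286·0.0000] = 0.0000; exercise value = 0.0000 ≤ continuation, so V_u = 0.0000
Node d (S = 27): continuation = 1/1.03·[0.3714·0.0000 + 0.6286·5.7000] = 3.4785; exercise value = 3.0000 ≤ continuation, so V_d = 3.4785
Node 0 (S = 30): continuation = 1/1.03·[0.3714·0.0000 + 0.6286·3.4785] = 2.1228; exercise value = 0.0000 ≤ continuation, so V_0 = 2.1228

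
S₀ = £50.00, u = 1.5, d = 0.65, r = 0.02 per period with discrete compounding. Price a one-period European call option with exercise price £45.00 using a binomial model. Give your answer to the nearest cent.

Risk-neutral probability p = (1 + 0.02 − 0.65)/(1.5 − 0.65) = 0.3700/0.8500 = 0.4353
Terminal stock prices: S_u = 75, S_d = 32.5
Terminal payoffs (S − K): max(30, 0) = 30, max(-12.5, 0) = 0
Node 0 (S = 50): V_0 = 1/1.02·[0.4353·30.0000 + 0.5647·0.0000] = 12.8028

£12.80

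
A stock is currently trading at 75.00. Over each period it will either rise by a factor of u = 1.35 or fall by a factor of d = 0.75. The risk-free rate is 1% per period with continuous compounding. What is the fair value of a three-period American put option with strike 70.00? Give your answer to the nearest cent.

Risk-neutral probability p = (e^0.01 − 0.75)/(1.35 − 0.75) = 0.2601/0.6000 = 0.4334
Terminal stock prices: S_uuu = 184.5, S_uud = 102.5, S_udd = 56.95, S_ddd = 31.64
Terminal payoffs (K − S): max(-114.5, 0) = 0, max(-32.52, 0) = 0, max(13.05, 0) = 13.05, max(38.36, 0) = 38.36
Node uu (S = 136.7): continuation = e^(−0.01)·[0.4334·0.0000 + 0.5666·0.0000] = 0.0000; exercise value = 0.0000 ≤ continuation, so V_uu = 0.0000
Node ud (S = 75.94): continuation = e^(−0.01)·[0.4334·0.0000 + 0.5666·13.0469] = 7.3186; exercise value = 0.0000 ≤ continuation, so V_ud = 7.3186
Node dd (S = 42.19): continuation = e^(−0.01)·[0.4334·13.0469 + 0.5666·38.3594] = 27.1160; exercise value = 27.8125 > continuation, so V_dd = 27.8125 (exercise)
Node u (S = 101.2): continuation = e^(−0.01)·[0.4334·0.0000 + 0.5666·7.3186] = 4.1053; exercise value = 0.0000 ≤ continuation, so V_u = 4.1053
Node d (S = 56.25): continuation = e^(−0.01)·[0.4334·7.3186 + 0.5666·27.8125] = 18.7417; exercise value = 13.7500 ≤ continuation, so V_d = 18.7417
Node 0 (S = 75): continuation = e^(−0.01)·[0.4334·4.1053 + 0.5666·18.7417] = 12.2747; exercise value = 0.0000 ≤ continuation, so V_0 = 12.2747

12.27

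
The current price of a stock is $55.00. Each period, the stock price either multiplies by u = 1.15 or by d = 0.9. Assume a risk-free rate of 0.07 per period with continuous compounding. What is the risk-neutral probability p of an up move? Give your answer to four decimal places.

p = 0.6900

Risk-neutral probability p = (e^0.07 − 0.9)/(1.15 − 0.9) = 0.1725/0.2500 = 0.6900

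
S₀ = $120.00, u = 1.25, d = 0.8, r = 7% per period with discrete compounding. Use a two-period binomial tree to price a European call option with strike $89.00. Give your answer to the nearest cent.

$43.97

Risk-neutral probability p = (1 + 0.07 − 0.8)/(1.25 − 0.8) = 0.2700/0.4500 = 0.6000
Terminal stock prices: S_uu = 187.5, S_ud = 120, S_dd = 76.8
Terminal payoffs (S − K): max(98.5, 0) = 98.5, max(31, 0) = 31, max(-12.2, 0) = 0
Node u (S = 150): V_u = 1/1.07·[0.6000·98.5000 + 0.4000·31.0000] = 66.8224
Node d (S = 96): V_d = 1/1.07·[0.6000·31.0000 + 0.4000·0.0000] = 17.3832
Node 0 (S = 120): V_0 = 1/1.07·[0.6000·66.8224 + 0.4000·17.3832] = 43.9689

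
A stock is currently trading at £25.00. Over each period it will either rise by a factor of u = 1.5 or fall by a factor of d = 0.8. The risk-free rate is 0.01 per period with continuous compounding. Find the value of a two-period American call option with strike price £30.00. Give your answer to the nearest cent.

£2.32

Risk-neutral probability p = (e^0.01 − 0.8)/(1.5 − 0.8) = 0.2101/0.7000 = 0.3001
Terminal stock prices: S_uu = 56.25, S_ud = 30, S_dd = 16
Terminal payoffs (S − K): max(26.25, 0) = 26.25, max(0, 0) = 0, max(-14, 0) = 0
Node u (S = 37.5): continuation = e^(−0.01)·[0.3001·26.2500 + 0.6999·0.0000] = 7.7985; exercise value = 7.5000 ≤ continuation, so V_u = 7.7985
Node d (S = 20): continuation = e^(−0.01)·[0.3001·0.0000 + 0.6999·0.0000] = 0.0000; exercise value = 0.0000 ≤ continuation, so V_d = 0.0000
Node 0 (S = 25): continuation = e^(−0.01)·[0.3001·7.7985 + 0.6999·0.0000] = 2.3168; exercise value = 0.0000 ≤ continuation, so V_0 = 2.3168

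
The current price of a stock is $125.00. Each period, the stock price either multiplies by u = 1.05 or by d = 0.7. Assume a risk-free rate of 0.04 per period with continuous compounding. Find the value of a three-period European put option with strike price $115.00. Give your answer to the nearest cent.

$1.32

Risk-neutral probability p = (e^0.04 − 0.7)/(1.05 − 0.7) = 0.3408/0.3500 = 0.9737
Terminal stock prices: S_uuu = 144.7, S_uud = 96.47, S_udd = 64.31, S_ddd = 42.87
Terminal payoffs (K − S): max(-29.7, 0) = 0, max(18.53, 0) = 18.53, max(50.69, 0) = 50.69, max(72.12, 0) = 72.12
Node uu (S = 137.8): V_uu = e^(−0.04)·[0.9737·0.0000 + 0.0263·18.5312] = 0.4675
Node ud (S = 91.88): V_ud = e^(−0.04)·[0.9737·18.5312 + 0.0263·50.6875] = 18.6158
Node dd (S = 61.25): V_dd = e^(−0.04)·[0.9737·50.6875 + 0.0263·72.1250] = 49.2408
Node u (S = 131.2): V_u = e^(−0.04)·[0.9737·0.4675 + 0.0263·18.6158] = 0.9069
Node d (S = 87.5): V_d = e^(−0.04)·[0.9737·18.6158 + 0.0263·49.2408] = 18.6584
Node 0 (S = 125): V_0 = e^(−0.04)·[0.9737·0.9069 + 0.0263·18.6584] = 1.3192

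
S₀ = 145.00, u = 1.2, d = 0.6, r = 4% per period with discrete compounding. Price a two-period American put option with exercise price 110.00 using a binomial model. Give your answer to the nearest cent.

Risk-neutral probability p = (1 + 0.04 − 0.6)/(1.2 − 0.6) = 0.4400/0.6000 = 0.7333
Terminal stock prices: S_uu = 208.8, S_ud = 104.4, S_dd = 52.2
Terminal payoffs (K − S): max(-98.8, 0) = 0, max(5.6, 0) = 5.6, max(57.8, 0) = 57.8
Node u (S = 174): continuation = 1/1.04·[0.7333·0.0000 + 0.2667·5.6000] = 1.4359; exercise value = 0.0000 ≤ continuation, so V_u = 1.4359
Node d (S = 87): continuation = 1/1.04·[0.7333·5.6000 + 0.2667·57.8000] = 18.7692; exercise value = 23.0000 > continuation, so V_d = 23.0000 (exercise)
Node 0 (S = 145): continuation = 1/1.04·[0.7333·1.4359 + 0.2667·23.0000] = 6.9099; exercise value = 0.0000 ≤ continuation, so V_0 = 6.9099

6.91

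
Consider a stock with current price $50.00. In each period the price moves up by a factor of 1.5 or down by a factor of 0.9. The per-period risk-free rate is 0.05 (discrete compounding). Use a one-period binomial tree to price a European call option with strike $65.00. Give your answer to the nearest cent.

Risk-neutral probability p = (1 + 0.05 − 0.9)/(1.5 − 0.9) = 0.1500/0.6000 = 0.2500
Terminal stock prices: S_u = 75, S_d = 45
Terminal payoffs (S − K): max(10, 0) = 10, max(-20, 0) = 0
Node 0 (S = 50): V_0 = 1/1.05·[0.2500·10.0000 + 0.7500·0.0000] = 2.3810

$2.38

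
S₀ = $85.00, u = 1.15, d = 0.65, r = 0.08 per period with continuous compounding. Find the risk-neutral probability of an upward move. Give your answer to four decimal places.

Risk-neutral probability p = (e^0.08 − 0.65)/(1.15 − 0.65) = 0.4333/0.5000 = 0.8666

p = 0.8666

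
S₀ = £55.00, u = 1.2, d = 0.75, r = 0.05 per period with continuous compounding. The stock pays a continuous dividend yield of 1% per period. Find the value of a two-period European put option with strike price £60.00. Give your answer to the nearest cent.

Per-period risk-free factor R = e^0.05 = 1.0513; dividend-adjusted growth = e^(0.05−0.01) = 1.0408.
Risk-neutral probability p = (1.0408 − 0.75)/(1.2 − 0.75) = 0.2908/0.4500 = 0.6462
Terminal stock prices: S_uu = 79.2, S_ud = 49.5, S_dd = 30.94
Terminal payoffs (K − S): max(-19.2, 0) = 0, max(10.5, 0) = 10.5, max(29.06, 0) = 29.06
Node u (S = 66): V_u = e^(−0.05)·[0.6462·0.0000 + 0.3538·10.5000] = 3.5333
Node d (S = 41.25): V_d = e^(−0.05)·[0.6462·10.5000 + 0.3538·29.0625] = 16.2342
Node 0 (S = 55): V_0 = e^(−0.05)·[0.6462·3.5333 + 0.3538·16.2342] = 7.6348

£7.63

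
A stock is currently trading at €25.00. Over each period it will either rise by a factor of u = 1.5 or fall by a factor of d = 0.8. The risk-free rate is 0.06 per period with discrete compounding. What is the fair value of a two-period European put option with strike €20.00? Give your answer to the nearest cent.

Risk-neutral probability p = (1 + 0.06 − 0.8)/(1.5 − 0.8) = 0.2600/0.7000 = 0.3714
Terminal stock prices: S_uu = 56.25, S_ud = 30, S_dd = 16
Terminal payoffs (K − S): max(-36.25, 0) = 0, max(-10, 0) = 0, max(4, 0) = 4
Node u (S = 37.5): V_u = 1/1.06·[0.3714·0.0000 + 0.6286·0.0000] = 0.0000
Node d (S = 20): V_d = 1/1.06·[0.3714·0.0000 + 0.6286·4.0000] = 2.3720
Node 0 (S = 25): V_0 = 1/1.06·[0.3714·0.0000 + 0.6286·2.3720] = 1.4066

€1.41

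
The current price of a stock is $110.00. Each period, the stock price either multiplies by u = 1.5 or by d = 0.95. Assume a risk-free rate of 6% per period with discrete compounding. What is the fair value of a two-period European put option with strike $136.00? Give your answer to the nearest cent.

Risk-neutral probability p = (1 + 0.06 − 0.95)/(1.5 − 0.95) = 0.1100/0.5500 = 0.2000
Terminal stock prices: S_uu = 247.5, S_ud = 156.8, S_dd = 99.27
Terminal payoffs (K − S): max(-111.5, 0) = 0, max(-20.75, 0) = 0, max(36.73, 0) = 36.73
Node u (S = 165): V_u = 1/1.06·[0.2000·0.0000 + 0.8000·0.0000] = 0.0000
Node d (S = 104.5): V_d = 1/1.06·[0.2000·0.0000 + 0.8000·36.7250] = 27.7170
Node 0 (S = 110): V_0 = 1/1.06·[0.2000·0.0000 + 0.8000·27.7170] = 20.9185

$20.92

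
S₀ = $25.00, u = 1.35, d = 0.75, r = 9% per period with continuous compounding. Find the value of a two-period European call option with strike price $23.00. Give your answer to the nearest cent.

Risk-neutral probability p = (e^0.09 − 0.75)/(1.35 − 0.75) = 0.3442/0.6000 = 0.5736
Terminal stock prices: S_uu = 45.56, S_ud = 25.31, S_dd = 14.06
Terminal payoffs (S − K): max(22.56, 0) = 22.56, max(2.312, 0) = 2.312, max(-8.938, 0) = 0
Node u (S = 33.75): V_u = e^(−0.09)·[0.5736·22.5625 + 0.4264·2.3125] = 12.7296
Node d (S = 18.75): V_d = e^(−0.09)·[0.5736·2.3125 + 0.4264·0.0000] = 1.2123
Node 0 (S = 25): V_0 = e^(−0.09)·[0.5736·12.7296 + 0.4264·1.2123] = 7.1459

$7.15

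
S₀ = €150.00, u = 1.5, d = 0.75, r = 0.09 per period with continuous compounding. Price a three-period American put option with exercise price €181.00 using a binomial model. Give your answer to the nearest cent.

Risk-neutral probability p = (e^0.09 − 0.75)/(1.5 − 0.75) = 0.3442/0.7500 = 0.4589
Terminal stock prices: S_uuu = 506.2, S_uud = 253.1, S_udd = 126.6, S_ddd = 63.28
Terminal payoffs (K − S): max(-325.2, 0) = 0, max(-72.12, 0) = 0, max(54.44, 0) = 54.44, max(117.7, 0) = 117.7
Node uu (S = 337.5): continuation = e^(−0.09)·[0.4589·0.0000 + 0.5411·0.0000] = 0.0000; exercise value = 0.0000 ≤ continuation, so V_uu = 0.0000
Node ud (S = 168.8): continuation = e^(−0.09)·[0.4589·0.0000 + 0.5411·54.4375] = 26.9209; exercise value = 12.2500 ≤ continuation, so V_ud = 26.9209
Node dd (S = 84.38): continuation = e^(−0.09)·[0.4589·54.4375 + 0.5411·117.7188] = 81.0465; exercise value = 96.6250 > continuation, so V_dd = 96.6250 (exercise)
Node u (S = 225): continuation = e^(−0.09)·[0.4589·0.0000 + 0.5411·26.9209] = 13.3132; exercise value = 0.0000 ≤ continuation, so V_u = 13.3132
Node d (S = 112.5): continuation = e^(−0.09)·[0.4589·26.9209 + 0.5411·96.6250] = 59.0746; exercise value = 68.5000 > continuation, so V_d = 68.5000 (exercise)
Node 0 (S = 150): continuation = e^(−0.09)·[0.4589·13.3132 + 0.5411·68.5000] = 39.4588; exercise value = 31.0000 ≤ continuation, so V_0 = 39.4588

€39.46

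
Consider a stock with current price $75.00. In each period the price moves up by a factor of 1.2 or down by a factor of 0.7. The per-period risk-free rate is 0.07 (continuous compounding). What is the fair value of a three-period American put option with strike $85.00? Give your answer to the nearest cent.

$12.44

Risk-neutral probability p = (e^0.07 − 0.7)/(1.2 − 0.7) = 0.3725/0.5000 = 0.7450
Terminal stock prices: S_uuu = 129.6, S_uud = 75.6, S_udd = 44.1, S_ddd = 25.72
Terminal payoffs (K − S): max(-44.6, 0) = 0, max(9.4, 0) = 9.4, max(40.9, 0) = 40.9, max(59.28, 0) = 59.28
Node uu (S = 108): continuation = e^(−0.07)·[0.7450·0.0000 + 0.2550·9.4000] = 2.2348; exercise value = 0.0000 ≤ continuation, so V_uu = 2.2348
Node ud (S = 63): continuation = e^(−0.07)·[0.7450·9.4000 + 0.2550·40.9000] = 16.2535; exercise value = 22.0000 > continuation, so V_ud = 22.0000 (exercise)
Node dd (S = 36.75): continuation = e^(−0.07)·[0.7450·40.9000 + 0.2550·59.2750] = 42.5035; exercise value = 48.2500 > continuation, so V_dd = 48.2500 (exercise)
Node u (S = 90): continuation = e^(−0.07)·[0.7450·2.2348 + 0.2550·22.0000] = 6.7828; exercise value = 0.0000 ≤ continuation, so V_u = 6.7828
Node d (S = 52.5): continuation = e^(−0.07)·[0.7450·22.0000 + 0.2550·48.2500] = 26.7535; exercise value = 32.5000 > continuation, so V_d = 32.5000 (exercise)
Node 0 (S = 75): continuation = e^(−0.07)·[0.7450·6.7828 + 0.2550·32.5000] = 12.4384; exercise value = 10.0000 ≤ continuation, so V_0 = 12.4384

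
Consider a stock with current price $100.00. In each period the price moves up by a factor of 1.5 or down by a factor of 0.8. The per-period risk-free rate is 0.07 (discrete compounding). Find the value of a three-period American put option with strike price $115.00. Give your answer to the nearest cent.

Risk-neutral probability p = (1 + 0.07 − 0.8)/(1.5 − 0.8) = 0.2700/0.7000 = 0.3857
Terminal stock prices: S_uuu = 337.5, S_uud = 180, S_udd = 96, S_ddd = 51.2
Terminal payoffs (K − S): max(-222.5, 0) = 0, max(-65, 0) = 0, max(19, 0) = 19, max(63.8, 0) = 63.8
Node uu (S = 225): continuation = 1/1.07·[0.3857·0.0000 + 0.6143·0.0000] = 0.0000; exercise value = 0.0000 ≤ continuation, so V_uu = 0.0000
Node ud (S = 120): continuation = 1/1.07·[0.3857·0.0000 + 0.6143·19.0000] = 10.9079; exercise value = 0.0000 ≤ continuation, so V_ud = 10.9079
Node dd (S = 64): continuation = 1/1.07·[0.3857·19.0000 + 0.6143·63.8000] = 43.4766; exercise value = 51.0000 > continuation, so V_dd = 51.0000 (exercise)
Node u (S = 150): continuation = 1/1.07·[0.3857·0.0000 + 0.6143·10.9079] = 6.2622; exercise value = 0.0000 ≤ continuation, so V_u = 6.2622
Node d (S = 80): continuation = 1/1.07·[0.3857·10.9079 + 0.6143·51.0000] = 33.2111; exercise value = 35.0000 > continuation, so V_d = 35.0000 (exercise)
Node 0 (S = 100): continuation = 1/1.07·[0.3857·6.2622 + 0.6143·35.0000] = 22.3509; exercise value = 15.0000 ≤ continuation, so V_0 = 22.3509

$22.35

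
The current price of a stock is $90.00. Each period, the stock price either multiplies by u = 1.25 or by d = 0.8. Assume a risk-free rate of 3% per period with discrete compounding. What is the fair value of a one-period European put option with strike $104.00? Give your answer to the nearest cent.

Risk-neutral probability p = (1 + 0.03 − 0.8)/(1.25 − 0.8) = 0.2300/0.4500 = 0.5111
Terminal stock prices: S_u = 112.5, S_d = 72
Terminal payoffs (K − S): max(-8.5, 0) = 0, max(32, 0) = 32
Node 0 (S = 90): V_0 = 1/1.03·[0.5111·0.0000 + 0.4889·32.0000] = 15.1888

$15.19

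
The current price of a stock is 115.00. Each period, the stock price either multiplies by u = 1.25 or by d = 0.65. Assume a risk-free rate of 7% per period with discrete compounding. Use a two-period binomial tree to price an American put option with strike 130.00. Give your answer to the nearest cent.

Risk-neutral probability p = (1 + 0.07 − 0.65)/(1.25 − 0.65) = 0.4200/0.6000 = 0.7000
Terminal stock prices: S_uu = 179.7, S_ud = 93.44, S_dd = 48.59
Terminal payoffs (K − S): max(-49.69, 0) = 0, max(36.56, 0) = 36.56, max(81.41, 0) = 81.41
Node u (S = 143.8): continuation = 1/1.07·[0.7000·0.0000 + 0.3000·36.5625] = 10.2512; exercise value = 0.0000 ≤ continuation, so V_u = 10.2512
Node d (S = 74.75): continuation = 1/1.07·[0.7000·36.5625 + 0.3000·81.4125] = 46.7453; exercise value = 55.2500 > continuation, so V_d = 55.2500 (exercise)
Node 0 (S = 115): continuation = 1/1.07·[0.7000·10.2512 + 0.3000·55.2500] = 22.1970; exercise value = 15.0000 ≤ continuation, so V_0 = 22.1970

22.20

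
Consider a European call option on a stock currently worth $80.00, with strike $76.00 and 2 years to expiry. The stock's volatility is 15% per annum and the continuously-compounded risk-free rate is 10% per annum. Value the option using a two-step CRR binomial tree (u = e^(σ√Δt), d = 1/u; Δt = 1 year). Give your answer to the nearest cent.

$18.26

CRR parameters: u = e^(σ√Δt) = e^(0.15·√1) = 1.1618, d = 1/u = 0.8607
Per-period rate: rΔt = 0.1·1 = 0.1, so R = e^0.1 = 1.1052
Risk-neutral probability p = (e^0.1 − 0.8607)/(1.1618 − 0.8607) = 0.2445/0.3011 = 0.8118
Terminal stock prices: S_uu = 108, S_ud = 80, S_dd = 59.27
Terminal payoffs (S − K): max(31.99, 0) = 31.99, max(4, 0) = 4, max(-16.73, 0) = 0
Node u (S = 92.95): V_u = e^(−0.1)·[0.8118·31.9887 + 0.1882·4.0000] = 24.1791
Node d (S = 68.86): V_d = e^(−0.1)·[0.8118·4.0000 + 0.1882·0.0000] = 2.9383
Node 0 (S = 80): V_0 = e^(−0.1)·[0.8118·24.1791 + 0.1882·2.9383] = 18.2616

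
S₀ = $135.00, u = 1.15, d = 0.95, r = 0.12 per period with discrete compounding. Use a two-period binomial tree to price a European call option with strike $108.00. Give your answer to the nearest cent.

$48.90

Risk-neutral probability p = (1 + 0.12 − 0.95)/(1.15 − 0.95) = 0.1700/0.2000 = 0.8500
Terminal stock prices: S_uu = 178.5, S_ud = 147.5, S_dd = 121.8
Terminal payoffs (S − K): max(70.54, 0) = 70.54, max(39.49, 0) = 39.49, max(13.84, 0) = 13.84
Node u (S = 155.2): V_u = 1/1.12·[0.8500·70.5375 + 0.1500·39.4875] = 58.8214
Node d (S = 128.2): V_d = 1/1.12·[0.8500·39.4875 + 0.1500·13.8375] = 31.8214
Node 0 (S = 135): V_0 = 1/1.12·[0.8500·58.8214 + 0.1500·31.8214] = 48.9031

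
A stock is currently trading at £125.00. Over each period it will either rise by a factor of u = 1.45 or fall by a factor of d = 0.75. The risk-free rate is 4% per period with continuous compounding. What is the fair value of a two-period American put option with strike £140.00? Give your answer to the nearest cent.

£26.89

Risk-neutral probability p = (e^0.04 − 0.75)/(1.45 − 0.75) = 0.2908/0.7000 = 0.4154
Terminal stock prices: S_uu = 262.8, S_ud = 135.9, S_dd = 70.31
Terminal payoffs (K − S): max(-122.8, 0) = 0, max(4.062, 0) = 4.062, max(69.69, 0) = 69.69
Node u (S = 181.2): continuation = e^(−0.04)·[0.4154·0.0000 + 0.5846·4.0625] = 2.2816; exercise value = 0.0000 ≤ continuation, so V_u = 2.2816
Node d (S = 93.75): continuation = e^(−0.04)·[0.4154·4.0625 + 0.5846·69.6875] = 40.7605; exercise value = 46.2500 > continuation, so V_d = 46.2500 (exercise)
Node 0 (S = 125): continuation = e^(−0.04)·[0.4154·2.2816 + 0.5846·46.2500] = 26.8864; exercise value = 15.0000 ≤ continuation, so V_0 = 26.8864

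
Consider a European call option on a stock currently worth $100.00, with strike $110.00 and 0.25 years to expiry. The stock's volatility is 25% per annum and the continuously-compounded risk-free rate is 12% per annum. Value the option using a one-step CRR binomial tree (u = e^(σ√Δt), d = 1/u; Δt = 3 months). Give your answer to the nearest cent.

CRR parameters: u = e^(σ√Δt) = e^(0.25·√0.25) = 1.1331, d = 1/u = 0.8825
Per-period rate: rΔt = 0.12·0.25 = 0.03, so R = e^0.03 = 1.0305
Risk-neutral probability p = (e^0.03 − 0.8825)/(1.1331 − 0.8825) = 0.1480/0.2507 = 0.5903
Terminal stock prices: S_u = 113.3, S_d = 88.25
Terminal payoffs (S − K): max(3.315, 0) = 3.315, max(-21.75, 0) = 0
Node 0 (S = 100): V_0 = e^(−0.03)·[0.5903·3.3148 + 0.4097·0.0000] = 1.8989

$1.90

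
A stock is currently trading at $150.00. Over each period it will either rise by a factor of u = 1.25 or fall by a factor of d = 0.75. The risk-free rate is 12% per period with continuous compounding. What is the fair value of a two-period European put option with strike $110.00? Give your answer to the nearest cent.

Risk-neutral probability p = (e^0.12 − 0.75)/(1.25 − 0.75) = 0.3775/0.5000 = 0.7550
Terminal stock prices: S_uu = 234.4, S_ud = 140.6, S_dd = 84.38
Terminal payoffs (K − S): max(-124.4, 0) = 0, max(-30.62, 0) = 0, max(25.62, 0) = 25.62
Node u (S = 187.5): V_u = e^(−0.12)·[0.7550·0.0000 + 0.2450·0.0000] = 0.0000
Node d (S = 112.5): V_d = e^(−0.12)·[0.7550·0.0000 + 0.2450·25.6250] = 5.5683
Node 0 (S = 150): V_0 = e^(−0.12)·[0.7550·0.0000 + 0.2450·5.5683] = 1.2100

$1.21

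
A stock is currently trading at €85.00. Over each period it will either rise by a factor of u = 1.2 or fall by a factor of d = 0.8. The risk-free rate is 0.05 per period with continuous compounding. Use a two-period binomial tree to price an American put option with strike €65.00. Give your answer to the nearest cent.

€1.33

Risk-neutral probability p = (e^0.05 − 0.8)/(1.2 − 0.8) = 0.2513/0.4000 = 0.6282
Terminal stock prices: S_uu = 122.4, S_ud = 81.6, S_dd = 54.4
Terminal payoffs (K − S): max(-57.4, 0) = 0, max(-16.6, 0) = 0, max(10.6, 0) = 10.6
Node u (S = 102): continuation = e^(−0.05)·[0.6282·0.0000 + 0.3718·0.0000] = 0.0000; exercise value = 0.0000 ≤ continuation, so V_u = 0.0000
Node d (S = 68): continuation = e^(−0.05)·[0.6282·0.0000 + 0.3718·10.6000] = 3.7491; exercise value = 0.0000 ≤ continuation, so V_d = 3.7491
Node 0 (S = 85): continuation = e^(−0.05)·[0.6282·0.0000 + 0.3718·3.7491] = 1.3260; exercise value = 0.0000 ≤ continuation, so V_0 = 1.3260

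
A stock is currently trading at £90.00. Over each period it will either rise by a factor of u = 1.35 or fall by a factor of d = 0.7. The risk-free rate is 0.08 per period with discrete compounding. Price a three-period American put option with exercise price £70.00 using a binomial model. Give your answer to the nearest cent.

£5.51

Risk-neutral probability p = (1 + 0.08 − 0.7)/(1.35 − 0.7) = 0.3800/0.6500 = 0.5846
Terminal stock prices: S_uuu = 221.4, S_uud = 114.8, S_udd = 59.53, S_ddd = 30.87
Terminal payoffs (K − S): max(-151.4, 0) = 0, max(-44.82, 0) = 0, max(10.47, 0) = 10.47, max(39.13, 0) = 39.13
Node uu (S = 164): continuation = 1/1.08·[0.5846·0.0000 + 0.4154·0.0000] = 0.0000; exercise value = 0.0000 ≤ continuation, so V_uu = 0.0000
Node ud (S = 85.05): continuation = 1/1.08·[0.5846·0.0000 + 0.4154·10.4650] = 4.0250; exercise value = 0.0000 ≤ continuation, so V_ud = 4.0250
Node dd (S = 44.1): continuation = 1/1.08·[0.5846·10.4650 + 0.4154·39.1300] = 20.7148; exercise value = 25.9000 > continuation, so V_dd = 25.9000 (exercise)
Node u (S = 121.5): continuation = 1/1.08·[0.5846·0.0000 + 0.4154·4.0250] = 1.5481; exercise value = 0.0000 ≤ continuation, so V_u = 1.5481
Node d (S = 63): continuation = 1/1.08·[0.5846·4.0250 + 0.4154·25.9000] = 12.1403; exercise value = 7.0000 ≤ continuation, so V_d = 12.1403
Node 0 (S = 90): continuation = 1/1.08·[0.5846·1.5481 + 0.4154·12.1403] = 5.5073; exercise value = 0.0000 ≤ continuation, so V_0 = 5.5073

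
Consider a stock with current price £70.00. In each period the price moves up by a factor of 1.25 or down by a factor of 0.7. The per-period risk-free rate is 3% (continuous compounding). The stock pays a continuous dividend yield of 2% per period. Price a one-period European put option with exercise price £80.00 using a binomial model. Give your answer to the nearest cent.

£13.12

Per-period risk-free factor R = e^0.03 = 1.0305; dividend-adjusted growth = e^(0.03−0.02) = 1.0101.
Risk-neutral probability p = (1.0101 − 0.7)/(1.25 − 0.7) = 0.3101/0.5500 = 0.5637
Terminal stock prices: S_u = 87.5, S_d = 49
Terminal payoffs (K − S): max(-7.5, 0) = 0, max(31, 0) = 31
Node 0 (S = 70): V_0 = e^(−0.03)·[0.5637·0.0000 + 0.4363·31.0000] = 13.1247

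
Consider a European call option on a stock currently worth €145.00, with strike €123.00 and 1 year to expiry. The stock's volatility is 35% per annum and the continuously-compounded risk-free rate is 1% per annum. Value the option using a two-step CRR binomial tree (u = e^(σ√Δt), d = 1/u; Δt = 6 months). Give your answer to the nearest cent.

€33.65

CRR parameters: u = e^(σ√Δt) = e^(0.35·√0.5) = 1.2808, d = 1/u = 0.7808
Per-period rate: rΔt = 0.01·0.5 = 0.005, so R = e^0.005 = 1.0050
Risk-neutral probability p = (e^0.005 − 0.7808)/(1.2808 − 0.7808) = 0.2243/0.5000 = 0.4485
Terminal stock prices: S_uu = 237.9, S_ud = 145, S_dd = 88.39
Terminal payoffs (S − K): max(114.9, 0) = 114.9, max(22, 0) = 22, max(-34.61, 0) = 0
Node u (S = 185.7): V_u = e^(−0.005)·[0.4485·114.8662 + 0.5515·22.0000] = 63.3299
Node d (S = 113.2): V_d = e^(−0.005)·[0.4485·22.0000 + 0.5515·0.0000] = 9.8170
Node 0 (S = 145): V_0 = e^(−0.005)·[0.4485·63.3299 + 0.5515·9.8170] = 33.6471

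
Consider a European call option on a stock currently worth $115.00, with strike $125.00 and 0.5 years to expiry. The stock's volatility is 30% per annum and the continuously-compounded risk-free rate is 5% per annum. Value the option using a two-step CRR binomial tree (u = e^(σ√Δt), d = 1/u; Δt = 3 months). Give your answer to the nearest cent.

CRR parameters: u = e^(σ√Δt) = e^(0.3·√0.25) = 1.1618, d = 1/u = 0.8607
Per-period rate: rΔt = 0.05·0.25 = 0.0125, so R = e^0.0125 = 1.0126
Risk-neutral probability p = (e^0.0125 − 0.8607)/(1.1618 − 0.8607) = 0.1519/0.3011 = 0.5043
Terminal stock prices: S_uu = 155.2, S_ud = 115, S_dd = 85.19
Terminal payoffs (S − K): max(30.23, 0) = 30.23, max(-10, 0) = 0, max(-39.81, 0) = 0
Node u (S = 133.6): V_u = e^(−0.0125)·[0.5043·30.2338 + 0.4957·0.0000] = 15.0587
Node d (S = 98.98): V_d = e^(−0.0125)·[0.5043·0.0000 + 0.4957·0.0000] = 0.0000
Node 0 (S = 115): V_0 = e^(−0.0125)·[0.5043·15.0587 + 0.4957·0.0000] = 7.5004

$7.50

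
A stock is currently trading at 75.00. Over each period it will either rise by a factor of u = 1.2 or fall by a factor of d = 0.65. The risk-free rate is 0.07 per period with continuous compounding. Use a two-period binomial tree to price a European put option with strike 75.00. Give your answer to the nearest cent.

7.13

Risk-neutral probability p = (e^0.07 − 0.65)/(1.2 − 0.65) = 0.4225/0.5500 = 0.7682
Terminal stock prices: S_uu = 108, S_ud = 58.5, S_dd = 31.69
Terminal payoffs (K − S): max(-33, 0) = 0, max(16.5, 0) = 16.5, max(43.31, 0) = 43.31
Node u (S = 90): V_u = e^(−0.07)·[0.7682·0.0000 + 0.2318·16.5000] = 3.5662
Node d (S = 48.75): V_d = e^(−0.07)·[0.7682·16.5000 + 0.2318·43.3125] = 21.1795
Node 0 (S = 75): V_0 = e^(−0.07)·[0.7682·3.5662 + 0.2318·21.1795] = 7.1319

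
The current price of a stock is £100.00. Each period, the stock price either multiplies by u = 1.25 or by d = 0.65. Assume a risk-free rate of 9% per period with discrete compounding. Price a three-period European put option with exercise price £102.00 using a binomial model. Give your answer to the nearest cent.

£7.18

Risk-neutral probability p = (1 + 0.09 − 0.65)/(1.25 − 0.65) = 0.4400/0.6000 = 0.7333
Terminal stock prices: S_uuu = 195.3, S_uud = 101.6, S_udd = 52.81, S_ddd = 27.46
Terminal payoffs (K − S): max(-93.31, 0) = 0, max(0.4375, 0) = 0.4375, max(49.19, 0) = 49.19, max(74.54, 0) = 74.54
Node uu (S = 156.2): V_uu = 1/1.09·[0.7333·0.0000 + 0.2667·0.4375] = 0.1070
Node ud (S = 81.25): V_ud = 1/1.09·[0.7333·0.4375 + 0.2667·49.1875] = 12.3280
Node dd (S = 42.25): V_dd = 1/1.09·[0.7333·49.1875 + 0.2667·74.5375] = 51.3280
Node u (S = 125): V_u = 1/1.09·[0.7333·0.1070 + 0.2667·12.3280] = 3.0880
Node d (S = 65): V_d = 1/1.09·[0.7333·12.3280 + 0.2667·51.3280] = 20.8514
Node 0 (S = 100): V_0 = 1/1.09·[0.7333·3.0880 + 0.2667·20.8514] = 7.1788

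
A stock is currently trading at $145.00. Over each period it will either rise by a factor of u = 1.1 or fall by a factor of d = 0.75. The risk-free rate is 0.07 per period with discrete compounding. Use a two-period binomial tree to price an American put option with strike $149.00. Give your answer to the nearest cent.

$5.23

Risk-neutral probability p = (1 + 0.07 − 0.75)/(1.1 − 0.75) = 0.3200/0.3500 = 0.9143
Terminal stock prices: S_uu = 175.5, S_ud = 119.6, S_dd = 81.56
Terminal payoffs (K − S): max(-26.45, 0) = 0, max(29.38, 0) = 29.38, max(67.44, 0) = 67.44
Node u (S = 159.5): continuation = 1/1.07·[0.9143·0.0000 + 0.0857·29.3750] = 2.3531; exercise value = 0.0000 ≤ continuation, so V_u = 2.3531
Node d (S = 108.8): continuation = 1/1.07·[0.9143·29.3750 + 0.0857·67.4375] = 30.5023; exercise value = 40.2500 > continuation, so V_d = 40.2500 (exercise)
Node 0 (S = 145): continuation = 1/1.07·[0.9143·2.3531 + 0.0857·40.2500] = 5.2350; exercise value = 4.0000 ≤ continuation, so V_0 = 5.2350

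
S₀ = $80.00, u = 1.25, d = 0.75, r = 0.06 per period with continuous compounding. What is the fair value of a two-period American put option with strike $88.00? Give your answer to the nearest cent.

Risk-neutral probability p = (e^0.06 − 0.75)/(1.25 − 0.75) = 0.3118/0.5000 = 0.6237
Terminal stock prices: S_uu = 125, S_ud = 75, S_dd = 45
Terminal payoffs (K − S): max(-37, 0) = 0, max(13, 0) = 13, max(43, 0) = 43
Node u (S = 100): continuation = e^(−0.06)·[0.6237·0.0000 + 0.3763·13.0000] = 4.6073; exercise value = 0.0000 ≤ continuation, so V_u = 4.6073
Node d (S = 60): continuation = e^(−0.06)·[0.6237·13.0000 + 0.3763·43.0000] = 22.8753; exercise value = 28.0000 > continuation, so V_d = 28.0000 (exercise)
Node 0 (S = 80): continuation = e^(−0.06)·[0.6237·4.6073 + 0.3763·28.0000] = 12.6297; exercise value = 8.0000 ≤ continuation, so V_0 = 12.6297

$12.63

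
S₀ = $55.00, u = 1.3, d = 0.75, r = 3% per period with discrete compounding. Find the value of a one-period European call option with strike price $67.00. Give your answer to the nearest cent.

Risk-neutral probability p = (1 + 0.03 − 0.75)/(1.3 − 0.75) = 0.2800/0.5500 = 0.5091
Terminal stock prices: S_u = 71.5, S_d = 41.25
Terminal payoffs (S − K): max(4.5, 0) = 4.5, max(-25.75, 0) = 0
Node 0 (S = 55): V_0 = 1/1.03·[0.5091·4.5000 + 0.4909·0.0000] = 2.2242

$2.22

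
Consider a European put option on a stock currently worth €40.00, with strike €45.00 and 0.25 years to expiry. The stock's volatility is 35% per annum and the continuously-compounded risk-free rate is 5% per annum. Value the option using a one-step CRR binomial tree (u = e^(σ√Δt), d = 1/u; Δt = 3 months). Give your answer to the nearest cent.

CRR parameters: u = e^(σ√Δt) = e^(0.35·√0.25) = 1.1912, d = 1/u = 0.8395
Per-period rate: rΔt = 0.05·0.25 = 0.0125, so R = e^0.0125 = 1.0126
Risk-neutral probability p = (e^0.0125 − 0.8395)/(1.1912 − 0.8395) = 0.1731/0.3518 = 0.4921
Terminal stock prices: S_u = 47.65, S_d = 33.58
Terminal payoffs (K − S): max(-2.65, 0) = 0, max(11.42, 0) = 11.42
Node 0 (S = 40): V_0 = e^(−0.0125)·[0.4921·0.0000 + 0.5079·11.4217] = 5.7288

€5.73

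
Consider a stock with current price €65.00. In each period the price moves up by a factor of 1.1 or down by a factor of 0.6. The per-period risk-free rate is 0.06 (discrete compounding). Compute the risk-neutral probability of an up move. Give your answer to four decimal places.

p = 0.9200

Risk-neutral probability p = (1 + 0.06 − 0.6)/(1.1 − 0.6) = 0.4600/0.5000 = 0.9200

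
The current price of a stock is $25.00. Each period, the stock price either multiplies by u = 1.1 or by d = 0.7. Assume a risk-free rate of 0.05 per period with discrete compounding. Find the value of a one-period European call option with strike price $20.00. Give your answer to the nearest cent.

$6.25

Risk-neutral probability p = (1 + 0.05 − 0.7)/(1.1 − 0.7) = 0.3500/0.4000 = 0.8750
Terminal stock prices: S_u = 27.5, S_d = 17.5
Terminal payoffs (S − K): max(7.5, 0) = 7.5, max(-2.5, 0) = 0
Node 0 (S = 25): V_0 = 1/1.05·[0.8750·7.5000 + 0.1250·0.0000] = 6.2500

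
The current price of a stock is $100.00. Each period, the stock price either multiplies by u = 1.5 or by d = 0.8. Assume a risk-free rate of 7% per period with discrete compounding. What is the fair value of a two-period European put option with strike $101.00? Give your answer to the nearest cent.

$12.19

Risk-neutral probability p = (1 + 0.07 − 0.8)/(1.5 − 0.8) = 0.2700/0.7000 = 0.3857
Terminal stock prices: S_uu = 225, S_ud = 120, S_dd = 64
Terminal payoffs (K − S): max(-124, 0) = 0, max(-19, 0) = 0, max(37, 0) = 37
Node u (S = 150): V_u = 1/1.07·[0.3857·0.0000 + 0.6143·0.0000] = 0.0000
Node d (S = 80): V_d = 1/1.07·[0.3857·0.0000 + 0.6143·37.0000] = 21.2417
Node 0 (S = 100): V_0 = 1/1.07·[0.3857·0.0000 + 0.6143·21.2417] = 12.1948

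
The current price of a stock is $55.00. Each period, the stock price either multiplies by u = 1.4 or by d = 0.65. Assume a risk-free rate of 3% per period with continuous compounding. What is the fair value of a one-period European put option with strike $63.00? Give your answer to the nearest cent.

Risk-neutral probability p = (e^0.03 − 0.65)/(1.4 − 0.65) = 0.3805/0.7500 = 0.5073
Terminal stock prices: S_u = 77, S_d = 35.75
Terminal payoffs (K − S): max(-14, 0) = 0, max(27.25, 0) = 27.25
Node 0 (S = 55): V_0 = e^(−0.03)·[0.5073·0.0000 + 0.4927·27.2500] = 13.0300

$13.03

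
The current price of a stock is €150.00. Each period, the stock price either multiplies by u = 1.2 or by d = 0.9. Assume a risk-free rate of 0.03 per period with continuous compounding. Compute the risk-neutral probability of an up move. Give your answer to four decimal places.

Risk-neutral probability p = (e^0.03 − 0.9)/(1.2 − 0.9) = 0.1305/0.3000 = 0.4348

p = 0.4348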